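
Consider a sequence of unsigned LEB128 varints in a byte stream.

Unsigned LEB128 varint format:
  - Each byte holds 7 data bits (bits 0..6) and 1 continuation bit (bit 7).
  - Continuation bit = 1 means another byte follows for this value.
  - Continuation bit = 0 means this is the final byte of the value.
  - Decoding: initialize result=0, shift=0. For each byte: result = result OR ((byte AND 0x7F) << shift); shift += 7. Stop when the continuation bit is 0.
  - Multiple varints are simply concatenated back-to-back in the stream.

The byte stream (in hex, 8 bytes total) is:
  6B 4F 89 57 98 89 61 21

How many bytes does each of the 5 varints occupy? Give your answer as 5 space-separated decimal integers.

  byte[0]=0x6B cont=0 payload=0x6B=107: acc |= 107<<0 -> acc=107 shift=7 [end]
Varint 1: bytes[0:1] = 6B -> value 107 (1 byte(s))
  byte[1]=0x4F cont=0 payload=0x4F=79: acc |= 79<<0 -> acc=79 shift=7 [end]
Varint 2: bytes[1:2] = 4F -> value 79 (1 byte(s))
  byte[2]=0x89 cont=1 payload=0x09=9: acc |= 9<<0 -> acc=9 shift=7
  byte[3]=0x57 cont=0 payload=0x57=87: acc |= 87<<7 -> acc=11145 shift=14 [end]
Varint 3: bytes[2:4] = 89 57 -> value 11145 (2 byte(s))
  byte[4]=0x98 cont=1 payload=0x18=24: acc |= 24<<0 -> acc=24 shift=7
  byte[5]=0x89 cont=1 payload=0x09=9: acc |= 9<<7 -> acc=1176 shift=14
  byte[6]=0x61 cont=0 payload=0x61=97: acc |= 97<<14 -> acc=1590424 shift=21 [end]
Varint 4: bytes[4:7] = 98 89 61 -> value 1590424 (3 byte(s))
  byte[7]=0x21 cont=0 payload=0x21=33: acc |= 33<<0 -> acc=33 shift=7 [end]
Varint 5: bytes[7:8] = 21 -> value 33 (1 byte(s))

Answer: 1 1 2 3 1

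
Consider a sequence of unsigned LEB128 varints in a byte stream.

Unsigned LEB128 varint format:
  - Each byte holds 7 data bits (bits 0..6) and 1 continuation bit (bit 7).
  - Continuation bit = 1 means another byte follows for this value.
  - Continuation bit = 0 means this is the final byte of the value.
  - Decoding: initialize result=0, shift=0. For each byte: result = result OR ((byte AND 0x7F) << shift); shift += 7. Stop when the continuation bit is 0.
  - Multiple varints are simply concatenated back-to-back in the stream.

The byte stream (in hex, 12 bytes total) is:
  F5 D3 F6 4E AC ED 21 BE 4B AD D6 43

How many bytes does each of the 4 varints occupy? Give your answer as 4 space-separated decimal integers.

  byte[0]=0xF5 cont=1 payload=0x75=117: acc |= 117<<0 -> acc=117 shift=7
  byte[1]=0xD3 cont=1 payload=0x53=83: acc |= 83<<7 -> acc=10741 shift=14
  byte[2]=0xF6 cont=1 payload=0x76=118: acc |= 118<<14 -> acc=1944053 shift=21
  byte[3]=0x4E cont=0 payload=0x4E=78: acc |= 78<<21 -> acc=165521909 shift=28 [end]
Varint 1: bytes[0:4] = F5 D3 F6 4E -> value 165521909 (4 byte(s))
  byte[4]=0xAC cont=1 payload=0x2C=44: acc |= 44<<0 -> acc=44 shift=7
  byte[5]=0xED cont=1 payload=0x6D=109: acc |= 109<<7 -> acc=13996 shift=14
  byte[6]=0x21 cont=0 payload=0x21=33: acc |= 33<<14 -> acc=554668 shift=21 [end]
Varint 2: bytes[4:7] = AC ED 21 -> value 554668 (3 byte(s))
  byte[7]=0xBE cont=1 payload=0x3E=62: acc |= 62<<0 -> acc=62 shift=7
  byte[8]=0x4B cont=0 payload=0x4B=75: acc |= 75<<7 -> acc=9662 shift=14 [end]
Varint 3: bytes[7:9] = BE 4B -> value 9662 (2 byte(s))
  byte[9]=0xAD cont=1 payload=0x2D=45: acc |= 45<<0 -> acc=45 shift=7
  byte[10]=0xD6 cont=1 payload=0x56=86: acc |= 86<<7 -> acc=11053 shift=14
  byte[11]=0x43 cont=0 payload=0x43=67: acc |= 67<<14 -> acc=1108781 shift=21 [end]
Varint 4: bytes[9:12] = AD D6 43 -> value 1108781 (3 byte(s))

Answer: 4 3 2 3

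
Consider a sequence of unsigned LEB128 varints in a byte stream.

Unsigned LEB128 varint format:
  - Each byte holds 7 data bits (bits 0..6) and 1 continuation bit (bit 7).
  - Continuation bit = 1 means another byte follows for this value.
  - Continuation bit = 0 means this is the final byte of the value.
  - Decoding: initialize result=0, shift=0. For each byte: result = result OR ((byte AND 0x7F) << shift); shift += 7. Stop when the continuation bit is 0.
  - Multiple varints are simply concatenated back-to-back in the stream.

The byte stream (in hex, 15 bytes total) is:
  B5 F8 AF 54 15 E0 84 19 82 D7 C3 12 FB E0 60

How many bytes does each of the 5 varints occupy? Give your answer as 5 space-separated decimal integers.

Answer: 4 1 3 4 3

Derivation:
  byte[0]=0xB5 cont=1 payload=0x35=53: acc |= 53<<0 -> acc=53 shift=7
  byte[1]=0xF8 cont=1 payload=0x78=120: acc |= 120<<7 -> acc=15413 shift=14
  byte[2]=0xAF cont=1 payload=0x2F=47: acc |= 47<<14 -> acc=785461 shift=21
  byte[3]=0x54 cont=0 payload=0x54=84: acc |= 84<<21 -> acc=176946229 shift=28 [end]
Varint 1: bytes[0:4] = B5 F8 AF 54 -> value 176946229 (4 byte(s))
  byte[4]=0x15 cont=0 payload=0x15=21: acc |= 21<<0 -> acc=21 shift=7 [end]
Varint 2: bytes[4:5] = 15 -> value 21 (1 byte(s))
  byte[5]=0xE0 cont=1 payload=0x60=96: acc |= 96<<0 -> acc=96 shift=7
  byte[6]=0x84 cont=1 payload=0x04=4: acc |= 4<<7 -> acc=608 shift=14
  byte[7]=0x19 cont=0 payload=0x19=25: acc |= 25<<14 -> acc=410208 shift=21 [end]
Varint 3: bytes[5:8] = E0 84 19 -> value 410208 (3 byte(s))
  byte[8]=0x82 cont=1 payload=0x02=2: acc |= 2<<0 -> acc=2 shift=7
  byte[9]=0xD7 cont=1 payload=0x57=87: acc |= 87<<7 -> acc=11138 shift=14
  byte[10]=0xC3 cont=1 payload=0x43=67: acc |= 67<<14 -> acc=1108866 shift=21
  byte[11]=0x12 cont=0 payload=0x12=18: acc |= 18<<21 -> acc=38857602 shift=28 [end]
Varint 4: bytes[8:12] = 82 D7 C3 12 -> value 38857602 (4 byte(s))
  byte[12]=0xFB cont=1 payload=0x7B=123: acc |= 123<<0 -> acc=123 shift=7
  byte[13]=0xE0 cont=1 payload=0x60=96: acc |= 96<<7 -> acc=12411 shift=14
  byte[14]=0x60 cont=0 payload=0x60=96: acc |= 96<<14 -> acc=1585275 shift=21 [end]
Varint 5: bytes[12:15] = FB E0 60 -> value 1585275 (3 byte(s))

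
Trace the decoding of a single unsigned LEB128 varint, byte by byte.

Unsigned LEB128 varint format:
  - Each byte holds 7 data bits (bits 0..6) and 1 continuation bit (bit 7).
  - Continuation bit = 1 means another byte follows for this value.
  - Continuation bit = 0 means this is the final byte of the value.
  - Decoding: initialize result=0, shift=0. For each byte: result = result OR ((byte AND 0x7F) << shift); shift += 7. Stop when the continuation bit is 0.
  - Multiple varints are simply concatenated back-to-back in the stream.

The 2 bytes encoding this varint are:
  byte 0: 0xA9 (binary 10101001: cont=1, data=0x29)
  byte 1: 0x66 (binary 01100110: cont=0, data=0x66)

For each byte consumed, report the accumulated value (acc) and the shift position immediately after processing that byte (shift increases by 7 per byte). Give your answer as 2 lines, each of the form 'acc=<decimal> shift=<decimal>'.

Answer: acc=41 shift=7
acc=13097 shift=14

Derivation:
byte 0=0xA9: payload=0x29=41, contrib = 41<<0 = 41; acc -> 41, shift -> 7
byte 1=0x66: payload=0x66=102, contrib = 102<<7 = 13056; acc -> 13097, shift -> 14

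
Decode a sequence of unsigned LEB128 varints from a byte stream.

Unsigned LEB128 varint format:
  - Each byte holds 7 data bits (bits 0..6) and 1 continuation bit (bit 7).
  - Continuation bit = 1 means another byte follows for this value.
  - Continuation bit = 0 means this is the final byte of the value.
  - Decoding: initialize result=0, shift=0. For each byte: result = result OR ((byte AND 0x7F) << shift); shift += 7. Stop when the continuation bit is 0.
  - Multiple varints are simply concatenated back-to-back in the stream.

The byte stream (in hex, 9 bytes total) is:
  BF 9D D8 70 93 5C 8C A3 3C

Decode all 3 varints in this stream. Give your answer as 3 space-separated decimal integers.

  byte[0]=0xBF cont=1 payload=0x3F=63: acc |= 63<<0 -> acc=63 shift=7
  byte[1]=0x9D cont=1 payload=0x1D=29: acc |= 29<<7 -> acc=3775 shift=14
  byte[2]=0xD8 cont=1 payload=0x58=88: acc |= 88<<14 -> acc=1445567 shift=21
  byte[3]=0x70 cont=0 payload=0x70=112: acc |= 112<<21 -> acc=236326591 shift=28 [end]
Varint 1: bytes[0:4] = BF 9D D8 70 -> value 236326591 (4 byte(s))
  byte[4]=0x93 cont=1 payload=0x13=19: acc |= 19<<0 -> acc=19 shift=7
  byte[5]=0x5C cont=0 payload=0x5C=92: acc |= 92<<7 -> acc=11795 shift=14 [end]
Varint 2: bytes[4:6] = 93 5C -> value 11795 (2 byte(s))
  byte[6]=0x8C cont=1 payload=0x0C=12: acc |= 12<<0 -> acc=12 shift=7
  byte[7]=0xA3 cont=1 payload=0x23=35: acc |= 35<<7 -> acc=4492 shift=14
  byte[8]=0x3C cont=0 payload=0x3C=60: acc |= 60<<14 -> acc=987532 shift=21 [end]
Varint 3: bytes[6:9] = 8C A3 3C -> value 987532 (3 byte(s))

Answer: 236326591 11795 987532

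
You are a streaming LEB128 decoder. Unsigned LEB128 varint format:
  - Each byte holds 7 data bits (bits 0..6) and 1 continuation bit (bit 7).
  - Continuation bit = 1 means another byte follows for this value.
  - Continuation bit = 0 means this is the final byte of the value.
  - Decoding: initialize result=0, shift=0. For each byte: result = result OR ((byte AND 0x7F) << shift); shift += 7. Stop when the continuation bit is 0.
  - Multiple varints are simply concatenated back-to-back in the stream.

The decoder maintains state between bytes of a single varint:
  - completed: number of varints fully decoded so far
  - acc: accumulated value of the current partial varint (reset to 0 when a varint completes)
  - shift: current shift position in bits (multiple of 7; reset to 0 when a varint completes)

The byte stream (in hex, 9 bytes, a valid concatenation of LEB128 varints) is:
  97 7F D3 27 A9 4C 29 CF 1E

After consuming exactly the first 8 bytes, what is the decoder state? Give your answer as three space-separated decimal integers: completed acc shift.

byte[0]=0x97 cont=1 payload=0x17: acc |= 23<<0 -> completed=0 acc=23 shift=7
byte[1]=0x7F cont=0 payload=0x7F: varint #1 complete (value=16279); reset -> completed=1 acc=0 shift=0
byte[2]=0xD3 cont=1 payload=0x53: acc |= 83<<0 -> completed=1 acc=83 shift=7
byte[3]=0x27 cont=0 payload=0x27: varint #2 complete (value=5075); reset -> completed=2 acc=0 shift=0
byte[4]=0xA9 cont=1 payload=0x29: acc |= 41<<0 -> completed=2 acc=41 shift=7
byte[5]=0x4C cont=0 payload=0x4C: varint #3 complete (value=9769); reset -> completed=3 acc=0 shift=0
byte[6]=0x29 cont=0 payload=0x29: varint #4 complete (value=41); reset -> completed=4 acc=0 shift=0
byte[7]=0xCF cont=1 payload=0x4F: acc |= 79<<0 -> completed=4 acc=79 shift=7

Answer: 4 79 7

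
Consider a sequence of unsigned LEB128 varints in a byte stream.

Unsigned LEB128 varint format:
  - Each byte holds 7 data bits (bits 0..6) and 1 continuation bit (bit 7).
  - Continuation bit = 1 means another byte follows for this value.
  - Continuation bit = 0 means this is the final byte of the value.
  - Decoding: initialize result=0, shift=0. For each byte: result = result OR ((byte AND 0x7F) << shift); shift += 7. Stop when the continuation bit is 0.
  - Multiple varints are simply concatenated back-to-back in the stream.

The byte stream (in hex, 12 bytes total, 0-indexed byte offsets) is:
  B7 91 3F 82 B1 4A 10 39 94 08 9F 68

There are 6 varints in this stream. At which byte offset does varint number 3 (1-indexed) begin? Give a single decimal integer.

  byte[0]=0xB7 cont=1 payload=0x37=55: acc |= 55<<0 -> acc=55 shift=7
  byte[1]=0x91 cont=1 payload=0x11=17: acc |= 17<<7 -> acc=2231 shift=14
  byte[2]=0x3F cont=0 payload=0x3F=63: acc |= 63<<14 -> acc=1034423 shift=21 [end]
Varint 1: bytes[0:3] = B7 91 3F -> value 1034423 (3 byte(s))
  byte[3]=0x82 cont=1 payload=0x02=2: acc |= 2<<0 -> acc=2 shift=7
  byte[4]=0xB1 cont=1 payload=0x31=49: acc |= 49<<7 -> acc=6274 shift=14
  byte[5]=0x4A cont=0 payload=0x4A=74: acc |= 74<<14 -> acc=1218690 shift=21 [end]
Varint 2: bytes[3:6] = 82 B1 4A -> value 1218690 (3 byte(s))
  byte[6]=0x10 cont=0 payload=0x10=16: acc |= 16<<0 -> acc=16 shift=7 [end]
Varint 3: bytes[6:7] = 10 -> value 16 (1 byte(s))
  byte[7]=0x39 cont=0 payload=0x39=57: acc |= 57<<0 -> acc=57 shift=7 [end]
Varint 4: bytes[7:8] = 39 -> value 57 (1 byte(s))
  byte[8]=0x94 cont=1 payload=0x14=20: acc |= 20<<0 -> acc=20 shift=7
  byte[9]=0x08 cont=0 payload=0x08=8: acc |= 8<<7 -> acc=1044 shift=14 [end]
Varint 5: bytes[8:10] = 94 08 -> value 1044 (2 byte(s))
  byte[10]=0x9F cont=1 payload=0x1F=31: acc |= 31<<0 -> acc=31 shift=7
  byte[11]=0x68 cont=0 payload=0x68=104: acc |= 104<<7 -> acc=13343 shift=14 [end]
Varint 6: bytes[10:12] = 9F 68 -> value 13343 (2 byte(s))

Answer: 6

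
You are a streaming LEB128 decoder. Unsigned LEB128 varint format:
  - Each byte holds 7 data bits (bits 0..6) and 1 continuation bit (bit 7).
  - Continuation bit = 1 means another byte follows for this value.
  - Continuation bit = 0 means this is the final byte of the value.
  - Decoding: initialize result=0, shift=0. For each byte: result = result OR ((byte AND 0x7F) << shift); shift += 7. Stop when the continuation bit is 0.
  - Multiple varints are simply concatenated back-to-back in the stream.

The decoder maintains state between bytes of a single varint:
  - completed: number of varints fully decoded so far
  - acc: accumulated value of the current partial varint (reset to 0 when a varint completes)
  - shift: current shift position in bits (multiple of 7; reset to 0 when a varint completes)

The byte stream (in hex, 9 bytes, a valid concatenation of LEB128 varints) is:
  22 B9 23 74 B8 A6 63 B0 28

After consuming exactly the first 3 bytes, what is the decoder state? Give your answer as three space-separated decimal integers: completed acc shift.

byte[0]=0x22 cont=0 payload=0x22: varint #1 complete (value=34); reset -> completed=1 acc=0 shift=0
byte[1]=0xB9 cont=1 payload=0x39: acc |= 57<<0 -> completed=1 acc=57 shift=7
byte[2]=0x23 cont=0 payload=0x23: varint #2 complete (value=4537); reset -> completed=2 acc=0 shift=0

Answer: 2 0 0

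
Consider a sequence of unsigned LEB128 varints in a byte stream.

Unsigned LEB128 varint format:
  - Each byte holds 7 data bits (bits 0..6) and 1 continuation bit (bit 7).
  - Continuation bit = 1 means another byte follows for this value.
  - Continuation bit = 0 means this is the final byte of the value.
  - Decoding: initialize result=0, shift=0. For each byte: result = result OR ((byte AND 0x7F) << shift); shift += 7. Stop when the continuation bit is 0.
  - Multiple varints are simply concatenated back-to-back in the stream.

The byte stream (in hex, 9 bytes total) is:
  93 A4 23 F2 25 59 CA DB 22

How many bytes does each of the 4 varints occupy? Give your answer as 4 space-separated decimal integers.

  byte[0]=0x93 cont=1 payload=0x13=19: acc |= 19<<0 -> acc=19 shift=7
  byte[1]=0xA4 cont=1 payload=0x24=36: acc |= 36<<7 -> acc=4627 shift=14
  byte[2]=0x23 cont=0 payload=0x23=35: acc |= 35<<14 -> acc=578067 shift=21 [end]
Varint 1: bytes[0:3] = 93 A4 23 -> value 578067 (3 byte(s))
  byte[3]=0xF2 cont=1 payload=0x72=114: acc |= 114<<0 -> acc=114 shift=7
  byte[4]=0x25 cont=0 payload=0x25=37: acc |= 37<<7 -> acc=4850 shift=14 [end]
Varint 2: bytes[3:5] = F2 25 -> value 4850 (2 byte(s))
  byte[5]=0x59 cont=0 payload=0x59=89: acc |= 89<<0 -> acc=89 shift=7 [end]
Varint 3: bytes[5:6] = 59 -> value 89 (1 byte(s))
  byte[6]=0xCA cont=1 payload=0x4A=74: acc |= 74<<0 -> acc=74 shift=7
  byte[7]=0xDB cont=1 payload=0x5B=91: acc |= 91<<7 -> acc=11722 shift=14
  byte[8]=0x22 cont=0 payload=0x22=34: acc |= 34<<14 -> acc=568778 shift=21 [end]
Varint 4: bytes[6:9] = CA DB 22 -> value 568778 (3 byte(s))

Answer: 3 2 1 3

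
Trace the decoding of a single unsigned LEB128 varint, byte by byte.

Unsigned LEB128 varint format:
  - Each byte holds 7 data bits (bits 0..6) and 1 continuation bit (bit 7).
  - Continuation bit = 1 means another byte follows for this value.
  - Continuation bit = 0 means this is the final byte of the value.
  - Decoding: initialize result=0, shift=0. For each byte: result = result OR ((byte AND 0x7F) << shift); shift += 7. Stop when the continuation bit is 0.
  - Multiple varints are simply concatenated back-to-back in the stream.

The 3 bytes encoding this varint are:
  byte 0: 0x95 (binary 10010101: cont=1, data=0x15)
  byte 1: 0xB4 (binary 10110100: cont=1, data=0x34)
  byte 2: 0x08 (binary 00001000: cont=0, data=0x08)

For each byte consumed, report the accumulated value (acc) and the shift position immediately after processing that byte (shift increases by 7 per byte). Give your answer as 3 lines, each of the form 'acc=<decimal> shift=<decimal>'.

Answer: acc=21 shift=7
acc=6677 shift=14
acc=137749 shift=21

Derivation:
byte 0=0x95: payload=0x15=21, contrib = 21<<0 = 21; acc -> 21, shift -> 7
byte 1=0xB4: payload=0x34=52, contrib = 52<<7 = 6656; acc -> 6677, shift -> 14
byte 2=0x08: payload=0x08=8, contrib = 8<<14 = 131072; acc -> 137749, shift -> 21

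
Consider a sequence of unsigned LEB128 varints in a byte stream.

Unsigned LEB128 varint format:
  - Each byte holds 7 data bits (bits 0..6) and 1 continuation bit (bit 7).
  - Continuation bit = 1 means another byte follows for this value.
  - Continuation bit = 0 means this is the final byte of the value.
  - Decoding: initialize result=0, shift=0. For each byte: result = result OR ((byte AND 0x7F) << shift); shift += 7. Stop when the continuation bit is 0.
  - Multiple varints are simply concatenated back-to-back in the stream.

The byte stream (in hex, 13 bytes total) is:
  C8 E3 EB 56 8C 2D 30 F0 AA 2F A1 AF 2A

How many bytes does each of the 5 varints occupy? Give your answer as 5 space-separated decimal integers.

  byte[0]=0xC8 cont=1 payload=0x48=72: acc |= 72<<0 -> acc=72 shift=7
  byte[1]=0xE3 cont=1 payload=0x63=99: acc |= 99<<7 -> acc=12744 shift=14
  byte[2]=0xEB cont=1 payload=0x6B=107: acc |= 107<<14 -> acc=1765832 shift=21
  byte[3]=0x56 cont=0 payload=0x56=86: acc |= 86<<21 -> acc=182120904 shift=28 [end]
Varint 1: bytes[0:4] = C8 E3 EB 56 -> value 182120904 (4 byte(s))
  byte[4]=0x8C cont=1 payload=0x0C=12: acc |= 12<<0 -> acc=12 shift=7
  byte[5]=0x2D cont=0 payload=0x2D=45: acc |= 45<<7 -> acc=5772 shift=14 [end]
Varint 2: bytes[4:6] = 8C 2D -> value 5772 (2 byte(s))
  byte[6]=0x30 cont=0 payload=0x30=48: acc |= 48<<0 -> acc=48 shift=7 [end]
Varint 3: bytes[6:7] = 30 -> value 48 (1 byte(s))
  byte[7]=0xF0 cont=1 payload=0x70=112: acc |= 112<<0 -> acc=112 shift=7
  byte[8]=0xAA cont=1 payload=0x2A=42: acc |= 42<<7 -> acc=5488 shift=14
  byte[9]=0x2F cont=0 payload=0x2F=47: acc |= 47<<14 -> acc=775536 shift=21 [end]
Varint 4: bytes[7:10] = F0 AA 2F -> value 775536 (3 byte(s))
  byte[10]=0xA1 cont=1 payload=0x21=33: acc |= 33<<0 -> acc=33 shift=7
  byte[11]=0xAF cont=1 payload=0x2F=47: acc |= 47<<7 -> acc=6049 shift=14
  byte[12]=0x2A cont=0 payload=0x2A=42: acc |= 42<<14 -> acc=694177 shift=21 [end]
Varint 5: bytes[10:13] = A1 AF 2A -> value 694177 (3 byte(s))

Answer: 4 2 1 3 3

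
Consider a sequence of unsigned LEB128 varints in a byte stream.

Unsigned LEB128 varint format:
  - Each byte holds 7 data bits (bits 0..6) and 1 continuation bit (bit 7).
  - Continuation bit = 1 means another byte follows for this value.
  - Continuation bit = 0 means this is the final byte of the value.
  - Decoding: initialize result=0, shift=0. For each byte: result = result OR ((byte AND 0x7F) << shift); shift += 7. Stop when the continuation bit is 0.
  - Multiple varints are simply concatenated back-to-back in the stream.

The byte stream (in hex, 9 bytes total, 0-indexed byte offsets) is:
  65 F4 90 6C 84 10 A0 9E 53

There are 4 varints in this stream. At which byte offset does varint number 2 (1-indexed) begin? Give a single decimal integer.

Answer: 1

Derivation:
  byte[0]=0x65 cont=0 payload=0x65=101: acc |= 101<<0 -> acc=101 shift=7 [end]
Varint 1: bytes[0:1] = 65 -> value 101 (1 byte(s))
  byte[1]=0xF4 cont=1 payload=0x74=116: acc |= 116<<0 -> acc=116 shift=7
  byte[2]=0x90 cont=1 payload=0x10=16: acc |= 16<<7 -> acc=2164 shift=14
  byte[3]=0x6C cont=0 payload=0x6C=108: acc |= 108<<14 -> acc=1771636 shift=21 [end]
Varint 2: bytes[1:4] = F4 90 6C -> value 1771636 (3 byte(s))
  byte[4]=0x84 cont=1 payload=0x04=4: acc |= 4<<0 -> acc=4 shift=7
  byte[5]=0x10 cont=0 payload=0x10=16: acc |= 16<<7 -> acc=2052 shift=14 [end]
Varint 3: bytes[4:6] = 84 10 -> value 2052 (2 byte(s))
  byte[6]=0xA0 cont=1 payload=0x20=32: acc |= 32<<0 -> acc=32 shift=7
  byte[7]=0x9E cont=1 payload=0x1E=30: acc |= 30<<7 -> acc=3872 shift=14
  byte[8]=0x53 cont=0 payload=0x53=83: acc |= 83<<14 -> acc=1363744 shift=21 [end]
Varint 4: bytes[6:9] = A0 9E 53 -> value 1363744 (3 byte(s))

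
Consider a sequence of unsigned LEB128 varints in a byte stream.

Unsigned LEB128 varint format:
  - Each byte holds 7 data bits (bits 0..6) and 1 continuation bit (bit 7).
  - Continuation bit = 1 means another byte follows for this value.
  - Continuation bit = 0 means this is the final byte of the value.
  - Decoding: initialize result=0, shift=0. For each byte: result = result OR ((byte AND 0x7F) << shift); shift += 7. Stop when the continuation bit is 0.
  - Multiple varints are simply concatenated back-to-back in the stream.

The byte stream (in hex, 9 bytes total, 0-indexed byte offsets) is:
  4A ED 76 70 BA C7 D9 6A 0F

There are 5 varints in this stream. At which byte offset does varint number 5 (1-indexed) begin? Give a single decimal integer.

Answer: 8

Derivation:
  byte[0]=0x4A cont=0 payload=0x4A=74: acc |= 74<<0 -> acc=74 shift=7 [end]
Varint 1: bytes[0:1] = 4A -> value 74 (1 byte(s))
  byte[1]=0xED cont=1 payload=0x6D=109: acc |= 109<<0 -> acc=109 shift=7
  byte[2]=0x76 cont=0 payload=0x76=118: acc |= 118<<7 -> acc=15213 shift=14 [end]
Varint 2: bytes[1:3] = ED 76 -> value 15213 (2 byte(s))
  byte[3]=0x70 cont=0 payload=0x70=112: acc |= 112<<0 -> acc=112 shift=7 [end]
Varint 3: bytes[3:4] = 70 -> value 112 (1 byte(s))
  byte[4]=0xBA cont=1 payload=0x3A=58: acc |= 58<<0 -> acc=58 shift=7
  byte[5]=0xC7 cont=1 payload=0x47=71: acc |= 71<<7 -> acc=9146 shift=14
  byte[6]=0xD9 cont=1 payload=0x59=89: acc |= 89<<14 -> acc=1467322 shift=21
  byte[7]=0x6A cont=0 payload=0x6A=106: acc |= 106<<21 -> acc=223765434 shift=28 [end]
Varint 4: bytes[4:8] = BA C7 D9 6A -> value 223765434 (4 byte(s))
  byte[8]=0x0F cont=0 payload=0x0F=15: acc |= 15<<0 -> acc=15 shift=7 [end]
Varint 5: bytes[8:9] = 0F -> value 15 (1 byte(s))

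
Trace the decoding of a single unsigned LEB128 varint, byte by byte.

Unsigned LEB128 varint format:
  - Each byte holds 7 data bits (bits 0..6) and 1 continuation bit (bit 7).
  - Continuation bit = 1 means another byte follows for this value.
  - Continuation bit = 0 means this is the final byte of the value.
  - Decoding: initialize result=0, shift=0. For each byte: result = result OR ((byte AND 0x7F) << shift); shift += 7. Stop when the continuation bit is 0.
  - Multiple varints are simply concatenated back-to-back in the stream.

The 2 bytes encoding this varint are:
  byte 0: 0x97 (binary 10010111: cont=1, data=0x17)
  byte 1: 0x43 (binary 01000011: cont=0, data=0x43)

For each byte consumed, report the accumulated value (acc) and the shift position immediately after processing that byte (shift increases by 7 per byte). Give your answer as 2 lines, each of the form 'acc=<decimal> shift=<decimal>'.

Answer: acc=23 shift=7
acc=8599 shift=14

Derivation:
byte 0=0x97: payload=0x17=23, contrib = 23<<0 = 23; acc -> 23, shift -> 7
byte 1=0x43: payload=0x43=67, contrib = 67<<7 = 8576; acc -> 8599, shift -> 14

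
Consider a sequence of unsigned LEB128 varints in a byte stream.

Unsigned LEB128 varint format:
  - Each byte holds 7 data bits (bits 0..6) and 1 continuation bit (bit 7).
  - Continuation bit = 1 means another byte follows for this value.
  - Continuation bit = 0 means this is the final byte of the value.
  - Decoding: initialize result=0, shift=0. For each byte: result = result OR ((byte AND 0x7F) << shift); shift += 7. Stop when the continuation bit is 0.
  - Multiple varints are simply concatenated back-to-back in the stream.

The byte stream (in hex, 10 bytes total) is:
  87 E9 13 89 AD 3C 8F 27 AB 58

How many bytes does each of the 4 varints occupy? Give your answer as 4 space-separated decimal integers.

  byte[0]=0x87 cont=1 payload=0x07=7: acc |= 7<<0 -> acc=7 shift=7
  byte[1]=0xE9 cont=1 payload=0x69=105: acc |= 105<<7 -> acc=13447 shift=14
  byte[2]=0x13 cont=0 payload=0x13=19: acc |= 19<<14 -> acc=324743 shift=21 [end]
Varint 1: bytes[0:3] = 87 E9 13 -> value 324743 (3 byte(s))
  byte[3]=0x89 cont=1 payload=0x09=9: acc |= 9<<0 -> acc=9 shift=7
  byte[4]=0xAD cont=1 payload=0x2D=45: acc |= 45<<7 -> acc=5769 shift=14
  byte[5]=0x3C cont=0 payload=0x3C=60: acc |= 60<<14 -> acc=988809 shift=21 [end]
Varint 2: bytes[3:6] = 89 AD 3C -> value 988809 (3 byte(s))
  byte[6]=0x8F cont=1 payload=0x0F=15: acc |= 15<<0 -> acc=15 shift=7
  byte[7]=0x27 cont=0 payload=0x27=39: acc |= 39<<7 -> acc=5007 shift=14 [end]
Varint 3: bytes[6:8] = 8F 27 -> value 5007 (2 byte(s))
  byte[8]=0xAB cont=1 payload=0x2B=43: acc |= 43<<0 -> acc=43 shift=7
  byte[9]=0x58 cont=0 payload=0x58=88: acc |= 88<<7 -> acc=11307 shift=14 [end]
Varint 4: bytes[8:10] = AB 58 -> value 11307 (2 byte(s))

Answer: 3 3 2 2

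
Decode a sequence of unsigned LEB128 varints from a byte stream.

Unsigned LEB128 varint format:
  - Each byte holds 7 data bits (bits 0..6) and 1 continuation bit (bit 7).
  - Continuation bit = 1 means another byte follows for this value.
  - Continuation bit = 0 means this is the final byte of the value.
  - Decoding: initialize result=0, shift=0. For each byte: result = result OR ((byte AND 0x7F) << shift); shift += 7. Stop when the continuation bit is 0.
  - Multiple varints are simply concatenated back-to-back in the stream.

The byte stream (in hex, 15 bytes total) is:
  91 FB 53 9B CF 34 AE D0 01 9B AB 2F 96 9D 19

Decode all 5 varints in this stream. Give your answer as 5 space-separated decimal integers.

  byte[0]=0x91 cont=1 payload=0x11=17: acc |= 17<<0 -> acc=17 shift=7
  byte[1]=0xFB cont=1 payload=0x7B=123: acc |= 123<<7 -> acc=15761 shift=14
  byte[2]=0x53 cont=0 payload=0x53=83: acc |= 83<<14 -> acc=1375633 shift=21 [end]
Varint 1: bytes[0:3] = 91 FB 53 -> value 1375633 (3 byte(s))
  byte[3]=0x9B cont=1 payload=0x1B=27: acc |= 27<<0 -> acc=27 shift=7
  byte[4]=0xCF cont=1 payload=0x4F=79: acc |= 79<<7 -> acc=10139 shift=14
  byte[5]=0x34 cont=0 payload=0x34=52: acc |= 52<<14 -> acc=862107 shift=21 [end]
Varint 2: bytes[3:6] = 9B CF 34 -> value 862107 (3 byte(s))
  byte[6]=0xAE cont=1 payload=0x2E=46: acc |= 46<<0 -> acc=46 shift=7
  byte[7]=0xD0 cont=1 payload=0x50=80: acc |= 80<<7 -> acc=10286 shift=14
  byte[8]=0x01 cont=0 payload=0x01=1: acc |= 1<<14 -> acc=26670 shift=21 [end]
Varint 3: bytes[6:9] = AE D0 01 -> value 26670 (3 byte(s))
  byte[9]=0x9B cont=1 payload=0x1B=27: acc |= 27<<0 -> acc=27 shift=7
  byte[10]=0xAB cont=1 payload=0x2B=43: acc |= 43<<7 -> acc=5531 shift=14
  byte[11]=0x2F cont=0 payload=0x2F=47: acc |= 47<<14 -> acc=775579 shift=21 [end]
Varint 4: bytes[9:12] = 9B AB 2F -> value 775579 (3 byte(s))
  byte[12]=0x96 cont=1 payload=0x16=22: acc |= 22<<0 -> acc=22 shift=7
  byte[13]=0x9D cont=1 payload=0x1D=29: acc |= 29<<7 -> acc=3734 shift=14
  byte[14]=0x19 cont=0 payload=0x19=25: acc |= 25<<14 -> acc=413334 shift=21 [end]
Varint 5: bytes[12:15] = 96 9D 19 -> value 413334 (3 byte(s))

Answer: 1375633 862107 26670 775579 413334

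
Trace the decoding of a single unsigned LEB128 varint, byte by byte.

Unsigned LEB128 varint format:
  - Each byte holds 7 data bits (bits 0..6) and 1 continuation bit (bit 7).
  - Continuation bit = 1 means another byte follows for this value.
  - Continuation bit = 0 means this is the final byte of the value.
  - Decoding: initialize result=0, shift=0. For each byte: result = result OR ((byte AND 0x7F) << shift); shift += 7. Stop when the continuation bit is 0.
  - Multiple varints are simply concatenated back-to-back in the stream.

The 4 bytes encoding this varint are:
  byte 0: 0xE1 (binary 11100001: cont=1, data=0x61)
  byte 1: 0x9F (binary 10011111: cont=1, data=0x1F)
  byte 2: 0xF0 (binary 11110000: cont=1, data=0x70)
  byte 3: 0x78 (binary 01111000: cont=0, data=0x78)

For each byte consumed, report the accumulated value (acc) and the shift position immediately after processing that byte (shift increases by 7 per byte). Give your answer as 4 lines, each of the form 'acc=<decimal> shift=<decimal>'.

byte 0=0xE1: payload=0x61=97, contrib = 97<<0 = 97; acc -> 97, shift -> 7
byte 1=0x9F: payload=0x1F=31, contrib = 31<<7 = 3968; acc -> 4065, shift -> 14
byte 2=0xF0: payload=0x70=112, contrib = 112<<14 = 1835008; acc -> 1839073, shift -> 21
byte 3=0x78: payload=0x78=120, contrib = 120<<21 = 251658240; acc -> 253497313, shift -> 28

Answer: acc=97 shift=7
acc=4065 shift=14
acc=1839073 shift=21
acc=253497313 shift=28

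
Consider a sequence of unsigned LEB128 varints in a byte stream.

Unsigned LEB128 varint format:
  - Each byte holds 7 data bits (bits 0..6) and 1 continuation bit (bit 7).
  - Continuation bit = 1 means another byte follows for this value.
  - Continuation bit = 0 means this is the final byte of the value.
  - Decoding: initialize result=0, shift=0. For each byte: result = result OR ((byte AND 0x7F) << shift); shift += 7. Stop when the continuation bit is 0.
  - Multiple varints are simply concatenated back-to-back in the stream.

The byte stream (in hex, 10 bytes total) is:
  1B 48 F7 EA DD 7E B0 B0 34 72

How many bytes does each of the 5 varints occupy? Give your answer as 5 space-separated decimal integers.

Answer: 1 1 4 3 1

Derivation:
  byte[0]=0x1B cont=0 payload=0x1B=27: acc |= 27<<0 -> acc=27 shift=7 [end]
Varint 1: bytes[0:1] = 1B -> value 27 (1 byte(s))
  byte[1]=0x48 cont=0 payload=0x48=72: acc |= 72<<0 -> acc=72 shift=7 [end]
Varint 2: bytes[1:2] = 48 -> value 72 (1 byte(s))
  byte[2]=0xF7 cont=1 payload=0x77=119: acc |= 119<<0 -> acc=119 shift=7
  byte[3]=0xEA cont=1 payload=0x6A=106: acc |= 106<<7 -> acc=13687 shift=14
  byte[4]=0xDD cont=1 payload=0x5D=93: acc |= 93<<14 -> acc=1537399 shift=21
  byte[5]=0x7E cont=0 payload=0x7E=126: acc |= 126<<21 -> acc=265778551 shift=28 [end]
Varint 3: bytes[2:6] = F7 EA DD 7E -> value 265778551 (4 byte(s))
  byte[6]=0xB0 cont=1 payload=0x30=48: acc |= 48<<0 -> acc=48 shift=7
  byte[7]=0xB0 cont=1 payload=0x30=48: acc |= 48<<7 -> acc=6192 shift=14
  byte[8]=0x34 cont=0 payload=0x34=52: acc |= 52<<14 -> acc=858160 shift=21 [end]
Varint 4: bytes[6:9] = B0 B0 34 -> value 858160 (3 byte(s))
  byte[9]=0x72 cont=0 payload=0x72=114: acc |= 114<<0 -> acc=114 shift=7 [end]
Varint 5: bytes[9:10] = 72 -> value 114 (1 byte(s))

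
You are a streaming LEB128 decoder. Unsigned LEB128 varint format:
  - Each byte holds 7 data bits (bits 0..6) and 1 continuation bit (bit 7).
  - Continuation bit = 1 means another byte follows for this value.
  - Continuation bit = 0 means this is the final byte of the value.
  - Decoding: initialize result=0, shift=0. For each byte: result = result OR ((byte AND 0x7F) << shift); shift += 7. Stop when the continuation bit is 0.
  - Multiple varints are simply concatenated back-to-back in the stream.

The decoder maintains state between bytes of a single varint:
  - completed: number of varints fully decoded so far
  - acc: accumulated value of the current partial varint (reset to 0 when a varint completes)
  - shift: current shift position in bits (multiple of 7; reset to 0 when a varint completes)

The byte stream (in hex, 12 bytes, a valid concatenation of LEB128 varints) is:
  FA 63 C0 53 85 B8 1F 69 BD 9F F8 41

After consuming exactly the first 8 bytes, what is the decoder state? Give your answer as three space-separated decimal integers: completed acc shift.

Answer: 4 0 0

Derivation:
byte[0]=0xFA cont=1 payload=0x7A: acc |= 122<<0 -> completed=0 acc=122 shift=7
byte[1]=0x63 cont=0 payload=0x63: varint #1 complete (value=12794); reset -> completed=1 acc=0 shift=0
byte[2]=0xC0 cont=1 payload=0x40: acc |= 64<<0 -> completed=1 acc=64 shift=7
byte[3]=0x53 cont=0 payload=0x53: varint #2 complete (value=10688); reset -> completed=2 acc=0 shift=0
byte[4]=0x85 cont=1 payload=0x05: acc |= 5<<0 -> completed=2 acc=5 shift=7
byte[5]=0xB8 cont=1 payload=0x38: acc |= 56<<7 -> completed=2 acc=7173 shift=14
byte[6]=0x1F cont=0 payload=0x1F: varint #3 complete (value=515077); reset -> completed=3 acc=0 shift=0
byte[7]=0x69 cont=0 payload=0x69: varint #4 complete (value=105); reset -> completed=4 acc=0 shift=0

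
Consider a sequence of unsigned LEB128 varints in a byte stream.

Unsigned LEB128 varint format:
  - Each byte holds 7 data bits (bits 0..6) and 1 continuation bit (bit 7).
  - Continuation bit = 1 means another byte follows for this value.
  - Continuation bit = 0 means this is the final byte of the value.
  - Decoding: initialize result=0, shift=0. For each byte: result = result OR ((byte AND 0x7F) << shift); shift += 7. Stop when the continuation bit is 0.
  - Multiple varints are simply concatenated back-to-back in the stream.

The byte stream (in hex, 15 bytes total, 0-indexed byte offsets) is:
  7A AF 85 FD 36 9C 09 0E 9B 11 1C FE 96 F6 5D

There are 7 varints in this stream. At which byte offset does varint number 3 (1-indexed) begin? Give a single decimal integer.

Answer: 5

Derivation:
  byte[0]=0x7A cont=0 payload=0x7A=122: acc |= 122<<0 -> acc=122 shift=7 [end]
Varint 1: bytes[0:1] = 7A -> value 122 (1 byte(s))
  byte[1]=0xAF cont=1 payload=0x2F=47: acc |= 47<<0 -> acc=47 shift=7
  byte[2]=0x85 cont=1 payload=0x05=5: acc |= 5<<7 -> acc=687 shift=14
  byte[3]=0xFD cont=1 payload=0x7D=125: acc |= 125<<14 -> acc=2048687 shift=21
  byte[4]=0x36 cont=0 payload=0x36=54: acc |= 54<<21 -> acc=115294895 shift=28 [end]
Varint 2: bytes[1:5] = AF 85 FD 36 -> value 115294895 (4 byte(s))
  byte[5]=0x9C cont=1 payload=0x1C=28: acc |= 28<<0 -> acc=28 shift=7
  byte[6]=0x09 cont=0 payload=0x09=9: acc |= 9<<7 -> acc=1180 shift=14 [end]
Varint 3: bytes[5:7] = 9C 09 -> value 1180 (2 byte(s))
  byte[7]=0x0E cont=0 payload=0x0E=14: acc |= 14<<0 -> acc=14 shift=7 [end]
Varint 4: bytes[7:8] = 0E -> value 14 (1 byte(s))
  byte[8]=0x9B cont=1 payload=0x1B=27: acc |= 27<<0 -> acc=27 shift=7
  byte[9]=0x11 cont=0 payload=0x11=17: acc |= 17<<7 -> acc=2203 shift=14 [end]
Varint 5: bytes[8:10] = 9B 11 -> value 2203 (2 byte(s))
  byte[10]=0x1C cont=0 payload=0x1C=28: acc |= 28<<0 -> acc=28 shift=7 [end]
Varint 6: bytes[10:11] = 1C -> value 28 (1 byte(s))
  byte[11]=0xFE cont=1 payload=0x7E=126: acc |= 126<<0 -> acc=126 shift=7
  byte[12]=0x96 cont=1 payload=0x16=22: acc |= 22<<7 -> acc=2942 shift=14
  byte[13]=0xF6 cont=1 payload=0x76=118: acc |= 118<<14 -> acc=1936254 shift=21
  byte[14]=0x5D cont=0 payload=0x5D=93: acc |= 93<<21 -> acc=196971390 shift=28 [end]
Varint 7: bytes[11:15] = FE 96 F6 5D -> value 196971390 (4 byte(s))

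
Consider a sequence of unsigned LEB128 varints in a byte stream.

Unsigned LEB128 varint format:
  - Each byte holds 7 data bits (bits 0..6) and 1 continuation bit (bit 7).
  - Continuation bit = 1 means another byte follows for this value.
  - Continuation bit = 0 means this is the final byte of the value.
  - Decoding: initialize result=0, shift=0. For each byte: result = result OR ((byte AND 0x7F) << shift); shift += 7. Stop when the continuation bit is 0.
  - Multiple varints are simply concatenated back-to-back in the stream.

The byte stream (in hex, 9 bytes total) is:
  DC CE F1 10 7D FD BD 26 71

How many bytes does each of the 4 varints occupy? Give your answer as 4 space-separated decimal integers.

Answer: 4 1 3 1

Derivation:
  byte[0]=0xDC cont=1 payload=0x5C=92: acc |= 92<<0 -> acc=92 shift=7
  byte[1]=0xCE cont=1 payload=0x4E=78: acc |= 78<<7 -> acc=10076 shift=14
  byte[2]=0xF1 cont=1 payload=0x71=113: acc |= 113<<14 -> acc=1861468 shift=21
  byte[3]=0x10 cont=0 payload=0x10=16: acc |= 16<<21 -> acc=35415900 shift=28 [end]
Varint 1: bytes[0:4] = DC CE F1 10 -> value 35415900 (4 byte(s))
  byte[4]=0x7D cont=0 payload=0x7D=125: acc |= 125<<0 -> acc=125 shift=7 [end]
Varint 2: bytes[4:5] = 7D -> value 125 (1 byte(s))
  byte[5]=0xFD cont=1 payload=0x7D=125: acc |= 125<<0 -> acc=125 shift=7
  byte[6]=0xBD cont=1 payload=0x3D=61: acc |= 61<<7 -> acc=7933 shift=14
  byte[7]=0x26 cont=0 payload=0x26=38: acc |= 38<<14 -> acc=630525 shift=21 [end]
Varint 3: bytes[5:8] = FD BD 26 -> value 630525 (3 byte(s))
  byte[8]=0x71 cont=0 payload=0x71=113: acc |= 113<<0 -> acc=113 shift=7 [end]
Varint 4: bytes[8:9] = 71 -> value 113 (1 byte(s))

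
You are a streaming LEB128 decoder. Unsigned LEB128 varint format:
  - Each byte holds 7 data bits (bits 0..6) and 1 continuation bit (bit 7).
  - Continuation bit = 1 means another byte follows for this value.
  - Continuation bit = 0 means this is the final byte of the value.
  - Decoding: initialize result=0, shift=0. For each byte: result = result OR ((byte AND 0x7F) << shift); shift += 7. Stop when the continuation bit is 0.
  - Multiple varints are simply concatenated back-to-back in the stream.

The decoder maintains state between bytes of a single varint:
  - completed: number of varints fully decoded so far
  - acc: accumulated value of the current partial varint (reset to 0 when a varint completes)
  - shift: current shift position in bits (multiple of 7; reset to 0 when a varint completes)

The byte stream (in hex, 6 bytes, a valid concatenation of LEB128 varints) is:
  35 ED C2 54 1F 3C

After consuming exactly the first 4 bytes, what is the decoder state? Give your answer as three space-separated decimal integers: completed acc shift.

Answer: 2 0 0

Derivation:
byte[0]=0x35 cont=0 payload=0x35: varint #1 complete (value=53); reset -> completed=1 acc=0 shift=0
byte[1]=0xED cont=1 payload=0x6D: acc |= 109<<0 -> completed=1 acc=109 shift=7
byte[2]=0xC2 cont=1 payload=0x42: acc |= 66<<7 -> completed=1 acc=8557 shift=14
byte[3]=0x54 cont=0 payload=0x54: varint #2 complete (value=1384813); reset -> completed=2 acc=0 shift=0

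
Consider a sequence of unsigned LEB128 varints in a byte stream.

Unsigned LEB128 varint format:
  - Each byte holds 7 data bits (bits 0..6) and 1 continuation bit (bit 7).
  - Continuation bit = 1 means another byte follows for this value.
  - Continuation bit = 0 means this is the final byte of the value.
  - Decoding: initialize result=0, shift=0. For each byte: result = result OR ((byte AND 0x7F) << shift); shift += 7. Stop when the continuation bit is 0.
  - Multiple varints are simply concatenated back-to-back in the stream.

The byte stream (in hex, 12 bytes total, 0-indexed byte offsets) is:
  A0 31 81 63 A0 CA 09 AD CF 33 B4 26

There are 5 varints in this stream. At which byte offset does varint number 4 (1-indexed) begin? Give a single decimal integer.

Answer: 7

Derivation:
  byte[0]=0xA0 cont=1 payload=0x20=32: acc |= 32<<0 -> acc=32 shift=7
  byte[1]=0x31 cont=0 payload=0x31=49: acc |= 49<<7 -> acc=6304 shift=14 [end]
Varint 1: bytes[0:2] = A0 31 -> value 6304 (2 byte(s))
  byte[2]=0x81 cont=1 payload=0x01=1: acc |= 1<<0 -> acc=1 shift=7
  byte[3]=0x63 cont=0 payload=0x63=99: acc |= 99<<7 -> acc=12673 shift=14 [end]
Varint 2: bytes[2:4] = 81 63 -> value 12673 (2 byte(s))
  byte[4]=0xA0 cont=1 payload=0x20=32: acc |= 32<<0 -> acc=32 shift=7
  byte[5]=0xCA cont=1 payload=0x4A=74: acc |= 74<<7 -> acc=9504 shift=14
  byte[6]=0x09 cont=0 payload=0x09=9: acc |= 9<<14 -> acc=156960 shift=21 [end]
Varint 3: bytes[4:7] = A0 CA 09 -> value 156960 (3 byte(s))
  byte[7]=0xAD cont=1 payload=0x2D=45: acc |= 45<<0 -> acc=45 shift=7
  byte[8]=0xCF cont=1 payload=0x4F=79: acc |= 79<<7 -> acc=10157 shift=14
  byte[9]=0x33 cont=0 payload=0x33=51: acc |= 51<<14 -> acc=845741 shift=21 [end]
Varint 4: bytes[7:10] = AD CF 33 -> value 845741 (3 byte(s))
  byte[10]=0xB4 cont=1 payload=0x34=52: acc |= 52<<0 -> acc=52 shift=7
  byte[11]=0x26 cont=0 payload=0x26=38: acc |= 38<<7 -> acc=4916 shift=14 [end]
Varint 5: bytes[10:12] = B4 26 -> value 4916 (2 byte(s))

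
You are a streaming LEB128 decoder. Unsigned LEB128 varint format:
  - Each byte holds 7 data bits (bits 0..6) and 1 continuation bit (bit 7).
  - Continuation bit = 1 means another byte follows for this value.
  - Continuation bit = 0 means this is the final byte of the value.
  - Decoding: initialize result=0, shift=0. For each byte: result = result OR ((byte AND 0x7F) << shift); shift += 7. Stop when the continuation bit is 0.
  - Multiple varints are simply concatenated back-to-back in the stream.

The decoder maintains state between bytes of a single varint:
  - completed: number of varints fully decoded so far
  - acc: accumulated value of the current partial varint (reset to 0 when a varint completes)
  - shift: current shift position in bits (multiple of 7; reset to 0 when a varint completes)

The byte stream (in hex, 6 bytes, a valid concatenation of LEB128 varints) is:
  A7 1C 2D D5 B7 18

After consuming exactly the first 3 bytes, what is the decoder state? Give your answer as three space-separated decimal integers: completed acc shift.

Answer: 2 0 0

Derivation:
byte[0]=0xA7 cont=1 payload=0x27: acc |= 39<<0 -> completed=0 acc=39 shift=7
byte[1]=0x1C cont=0 payload=0x1C: varint #1 complete (value=3623); reset -> completed=1 acc=0 shift=0
byte[2]=0x2D cont=0 payload=0x2D: varint #2 complete (value=45); reset -> completed=2 acc=0 shift=0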